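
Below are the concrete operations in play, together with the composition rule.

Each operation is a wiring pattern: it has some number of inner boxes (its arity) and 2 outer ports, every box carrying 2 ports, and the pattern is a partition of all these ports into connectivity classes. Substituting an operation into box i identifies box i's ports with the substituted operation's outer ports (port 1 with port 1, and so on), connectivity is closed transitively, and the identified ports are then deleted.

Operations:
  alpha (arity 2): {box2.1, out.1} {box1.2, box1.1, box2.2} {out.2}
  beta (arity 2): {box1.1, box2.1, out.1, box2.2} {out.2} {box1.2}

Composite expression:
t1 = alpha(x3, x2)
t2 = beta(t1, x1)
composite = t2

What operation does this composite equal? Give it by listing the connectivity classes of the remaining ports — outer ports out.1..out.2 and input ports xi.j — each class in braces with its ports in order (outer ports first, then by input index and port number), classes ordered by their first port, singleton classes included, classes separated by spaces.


After gluing at beta, chains via deleted ports link the x-ports.
after alpha, the pattern on (x3, x2) reads {out.1, x2.1} {out.2} {x2.2, x3.1, x3.2} (out.j = its outer ports)
after beta, the pattern on (x3, x2, x1) reads {out.1, x1.1, x1.2, x2.1} {out.2} {x2.2, x3.1, x3.2} (out.j = its outer ports)

{out.1, x1.1, x1.2, x2.1} {out.2} {x2.2, x3.1, x3.2}


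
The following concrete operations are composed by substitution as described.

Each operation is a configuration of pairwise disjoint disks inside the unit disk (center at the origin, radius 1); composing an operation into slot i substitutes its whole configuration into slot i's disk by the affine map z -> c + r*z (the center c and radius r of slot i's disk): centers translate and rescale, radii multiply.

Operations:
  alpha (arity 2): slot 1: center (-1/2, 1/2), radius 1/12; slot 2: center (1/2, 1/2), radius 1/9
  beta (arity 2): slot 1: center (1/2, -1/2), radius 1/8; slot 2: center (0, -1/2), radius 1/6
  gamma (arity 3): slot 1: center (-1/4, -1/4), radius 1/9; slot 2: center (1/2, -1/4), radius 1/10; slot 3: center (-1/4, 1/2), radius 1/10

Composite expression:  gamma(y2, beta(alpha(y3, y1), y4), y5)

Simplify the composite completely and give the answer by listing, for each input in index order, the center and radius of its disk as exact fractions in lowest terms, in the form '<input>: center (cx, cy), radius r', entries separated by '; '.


y1: center (89/160, -47/160), radius 1/720; y2: center (-1/4, -1/4), radius 1/9; y3: center (87/160, -47/160), radius 1/960; y4: center (1/2, -3/10), radius 1/60; y5: center (-1/4, 1/2), radius 1/10


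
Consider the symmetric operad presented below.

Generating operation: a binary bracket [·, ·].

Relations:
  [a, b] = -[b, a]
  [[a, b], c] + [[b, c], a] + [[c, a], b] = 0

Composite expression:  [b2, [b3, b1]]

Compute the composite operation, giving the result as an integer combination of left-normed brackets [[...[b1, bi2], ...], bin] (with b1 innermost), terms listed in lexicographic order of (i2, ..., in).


[[b1, b3], b2]

Skip Jacobi rewriting: expand, keep b1-initial words, read off terms.
Composite bracket: [b2, [b3, b1]]
The bracket unfolds into 4 signed words via [a, b] = ab - ba (2^2 = 4).
Collect the words opening with b1:
  word b1b3b2 has sign +1, contributing +[[b1, b3], b2]


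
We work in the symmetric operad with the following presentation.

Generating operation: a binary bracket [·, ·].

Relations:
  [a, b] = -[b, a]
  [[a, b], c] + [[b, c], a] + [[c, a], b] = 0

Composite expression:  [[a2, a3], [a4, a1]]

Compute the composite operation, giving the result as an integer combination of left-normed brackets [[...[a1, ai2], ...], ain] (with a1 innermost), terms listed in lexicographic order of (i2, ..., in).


[[[a1, a4], a2], a3] - [[[a1, a4], a3], a2]

Skip Jacobi rewriting: expand, keep a1-initial words, read off terms.
Composite bracket: [[a2, a3], [a4, a1]]
The bracket unfolds into 8 signed words via [a, b] = ab - ba (2^3 = 8).
Collect the words opening with a1:
  sign of a1a4a2a3 is +1, so it contributes +[[[a1, a4], a2], a3]
  sign of a1a4a3a2 is -1, so it contributes -[[[a1, a4], a3], a2]


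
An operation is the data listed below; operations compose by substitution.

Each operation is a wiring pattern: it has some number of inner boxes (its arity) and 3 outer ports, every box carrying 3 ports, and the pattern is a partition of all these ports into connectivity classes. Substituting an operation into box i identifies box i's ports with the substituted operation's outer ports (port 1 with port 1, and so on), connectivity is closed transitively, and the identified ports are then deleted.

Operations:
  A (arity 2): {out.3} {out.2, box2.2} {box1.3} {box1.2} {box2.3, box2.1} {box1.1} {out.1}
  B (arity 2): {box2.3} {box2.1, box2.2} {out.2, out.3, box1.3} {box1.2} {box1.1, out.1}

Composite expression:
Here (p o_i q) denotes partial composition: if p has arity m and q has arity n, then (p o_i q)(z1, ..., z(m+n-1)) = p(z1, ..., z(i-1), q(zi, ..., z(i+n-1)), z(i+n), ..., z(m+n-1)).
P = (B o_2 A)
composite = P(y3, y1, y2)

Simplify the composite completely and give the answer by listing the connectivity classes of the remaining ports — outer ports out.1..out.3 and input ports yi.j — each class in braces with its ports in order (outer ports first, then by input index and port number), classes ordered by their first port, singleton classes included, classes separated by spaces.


{out.1, y3.1} {out.2, out.3, y3.3} {y1.1} {y1.2} {y1.3} {y2.1, y2.3} {y2.2} {y3.2}

After gluing at B, chains via deleted ports link the y-ports.
A over (y1, y2) gives {out.1} {out.2, y2.2} {out.3} {y1.1} {y1.2} {y1.3} {y2.1, y2.3}, out.j being that stage's outer ports
B over (y3, y1, y2) gives {out.1, y3.1} {out.2, out.3, y3.3} {y1.1} {y1.2} {y1.3} {y2.1, y2.3} {y2.2} {y3.2}, out.j being that stage's outer ports


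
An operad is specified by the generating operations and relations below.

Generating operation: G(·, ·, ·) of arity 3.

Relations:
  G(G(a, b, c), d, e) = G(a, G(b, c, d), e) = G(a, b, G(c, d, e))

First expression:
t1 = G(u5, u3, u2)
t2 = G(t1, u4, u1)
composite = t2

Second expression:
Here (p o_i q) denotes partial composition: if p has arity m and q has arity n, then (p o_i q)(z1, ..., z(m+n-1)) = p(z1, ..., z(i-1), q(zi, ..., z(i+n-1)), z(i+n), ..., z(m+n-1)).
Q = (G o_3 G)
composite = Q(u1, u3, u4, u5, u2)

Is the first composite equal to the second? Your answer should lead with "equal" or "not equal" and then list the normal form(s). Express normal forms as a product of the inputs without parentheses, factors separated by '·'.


not equal: they reduce to u5 · u3 · u2 · u4 · u1 and u1 · u3 · u4 · u5 · u2

Reducing the first expression gives u5 · u3 · u2 · u4 · u1
Reducing the second expression gives u1 · u3 · u4 · u5 · u2
Different reductions; not equal.


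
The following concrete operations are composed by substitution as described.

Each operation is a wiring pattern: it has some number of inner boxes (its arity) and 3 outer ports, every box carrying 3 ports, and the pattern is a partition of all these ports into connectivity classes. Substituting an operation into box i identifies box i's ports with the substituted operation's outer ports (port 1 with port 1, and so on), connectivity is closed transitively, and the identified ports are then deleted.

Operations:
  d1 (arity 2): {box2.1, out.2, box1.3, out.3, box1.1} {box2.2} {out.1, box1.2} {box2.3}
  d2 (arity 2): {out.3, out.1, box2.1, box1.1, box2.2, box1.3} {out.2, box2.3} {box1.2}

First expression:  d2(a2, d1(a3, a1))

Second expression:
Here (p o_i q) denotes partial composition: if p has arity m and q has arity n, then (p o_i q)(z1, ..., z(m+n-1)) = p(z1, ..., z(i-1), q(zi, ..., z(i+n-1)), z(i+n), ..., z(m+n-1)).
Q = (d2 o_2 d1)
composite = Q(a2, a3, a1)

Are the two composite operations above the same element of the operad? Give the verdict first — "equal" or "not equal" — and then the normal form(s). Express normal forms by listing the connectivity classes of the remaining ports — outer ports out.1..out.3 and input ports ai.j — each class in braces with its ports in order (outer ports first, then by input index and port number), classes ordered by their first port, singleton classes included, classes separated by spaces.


equal: each reduces to {out.1, out.2, out.3, a1.1, a2.1, a2.3, a3.1, a3.2, a3.3} {a1.2} {a1.3} {a2.2}


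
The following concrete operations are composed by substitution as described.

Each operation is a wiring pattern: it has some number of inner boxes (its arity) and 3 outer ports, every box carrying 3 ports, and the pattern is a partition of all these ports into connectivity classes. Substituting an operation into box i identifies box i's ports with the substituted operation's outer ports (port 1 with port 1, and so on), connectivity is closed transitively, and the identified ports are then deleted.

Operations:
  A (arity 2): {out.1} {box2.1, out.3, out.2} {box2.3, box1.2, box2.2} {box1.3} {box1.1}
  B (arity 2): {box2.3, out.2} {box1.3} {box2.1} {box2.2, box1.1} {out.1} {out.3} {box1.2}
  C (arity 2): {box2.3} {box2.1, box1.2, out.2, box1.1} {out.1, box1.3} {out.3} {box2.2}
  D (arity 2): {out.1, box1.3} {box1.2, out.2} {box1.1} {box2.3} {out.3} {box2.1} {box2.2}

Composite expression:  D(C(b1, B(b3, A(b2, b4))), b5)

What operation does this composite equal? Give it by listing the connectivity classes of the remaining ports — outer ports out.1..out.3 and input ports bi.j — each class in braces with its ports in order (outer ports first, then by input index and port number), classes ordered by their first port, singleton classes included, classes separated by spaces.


{out.1} {out.2, b1.1, b1.2} {out.3} {b1.3} {b2.1} {b2.2, b4.2, b4.3} {b2.3} {b3.1, b4.1} {b3.2} {b3.3} {b5.1} {b5.2} {b5.3}

After gluing at D, chains via deleted ports link the b-ports.
stage A: inputs (b2, b4), connectivity {out.1} {out.2, out.3, b4.1} {b2.1} {b2.2, b4.2, b4.3} {b2.3}, out.j its boundary
stage B: inputs (b3, b2, b4), connectivity {out.1} {out.2, b3.1, b4.1} {out.3} {b2.1} {b2.2, b4.2, b4.3} {b2.3} {b3.2} {b3.3}, out.j its boundary
stage C: inputs (b1, b3, b2, b4), connectivity {out.1, b1.3} {out.2, b1.1, b1.2} {out.3} {b2.1} {b2.2, b4.2, b4.3} {b2.3} {b3.1, b4.1} {b3.2} {b3.3}, out.j its boundary
stage D: inputs (b1, b3, b2, b4, b5), connectivity {out.1} {out.2, b1.1, b1.2} {out.3} {b1.3} {b2.1} {b2.2, b4.2, b4.3} {b2.3} {b3.1, b4.1} {b3.2} {b3.3} {b5.1} {b5.2} {b5.3}, out.j its boundary


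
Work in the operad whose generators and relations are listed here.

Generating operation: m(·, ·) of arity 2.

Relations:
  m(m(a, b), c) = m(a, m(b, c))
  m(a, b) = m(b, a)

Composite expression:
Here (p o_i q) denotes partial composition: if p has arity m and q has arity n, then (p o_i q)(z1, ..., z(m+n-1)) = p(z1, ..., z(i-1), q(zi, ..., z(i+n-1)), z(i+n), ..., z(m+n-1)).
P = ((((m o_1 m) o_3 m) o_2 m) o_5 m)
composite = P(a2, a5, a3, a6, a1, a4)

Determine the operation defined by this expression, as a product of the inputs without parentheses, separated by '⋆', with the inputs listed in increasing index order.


Reordering under m is free, so list the a-inputs canonically.
m(a5, a3) flattens to a5 ⋆ a3
m(a2, m(a5, a3)) flattens to a2 ⋆ a5 ⋆ a3
m(a1, a4) flattens to a1 ⋆ a4
m(a6, m(a1, a4)) flattens to a6 ⋆ a1 ⋆ a4
m(m(a2, m(a5, a3)), m(a6, m(a1, a4))) flattens to a2 ⋆ a5 ⋆ a3 ⋆ a6 ⋆ a1 ⋆ a4
putting the inputs in ascending order: a1 ⋆ a2 ⋆ a3 ⋆ a4 ⋆ a5 ⋆ a6

a1 ⋆ a2 ⋆ a3 ⋆ a4 ⋆ a5 ⋆ a6


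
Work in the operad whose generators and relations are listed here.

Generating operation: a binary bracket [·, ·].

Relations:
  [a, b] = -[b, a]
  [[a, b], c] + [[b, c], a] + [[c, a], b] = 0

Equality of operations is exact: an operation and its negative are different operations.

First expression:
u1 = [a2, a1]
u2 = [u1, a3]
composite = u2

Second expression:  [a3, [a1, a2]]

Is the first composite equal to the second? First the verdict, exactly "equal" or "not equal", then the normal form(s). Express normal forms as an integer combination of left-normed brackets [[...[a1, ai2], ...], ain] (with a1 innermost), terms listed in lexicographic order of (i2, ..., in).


equal; the common form is -[[a1, a2], a3]

In normal form, the first expression is -[[a1, a2], a3]
In normal form, the second expression is -[[a1, a2], a3]
The forms coincide; equal.


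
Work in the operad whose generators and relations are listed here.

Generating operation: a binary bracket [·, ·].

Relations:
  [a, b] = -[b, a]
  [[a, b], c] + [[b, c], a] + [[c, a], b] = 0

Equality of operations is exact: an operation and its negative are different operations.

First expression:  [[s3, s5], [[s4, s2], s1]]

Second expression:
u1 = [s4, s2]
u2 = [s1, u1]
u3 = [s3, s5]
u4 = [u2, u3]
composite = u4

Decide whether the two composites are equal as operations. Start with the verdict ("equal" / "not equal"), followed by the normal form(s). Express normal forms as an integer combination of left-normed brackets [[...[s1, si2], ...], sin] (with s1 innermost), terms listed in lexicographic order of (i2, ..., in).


equal: each reduces to -[[[[s1, s2], s4], s3], s5] + [[[[s1, s2], s4], s5], s3] + [[[[s1, s4], s2], s3], s5] - [[[[s1, s4], s2], s5], s3]


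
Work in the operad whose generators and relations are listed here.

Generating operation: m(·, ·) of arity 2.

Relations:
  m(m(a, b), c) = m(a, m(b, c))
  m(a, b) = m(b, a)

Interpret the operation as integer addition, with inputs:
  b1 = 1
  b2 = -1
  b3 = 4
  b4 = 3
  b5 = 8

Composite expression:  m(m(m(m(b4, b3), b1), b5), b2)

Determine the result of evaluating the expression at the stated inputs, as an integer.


15

m(b4, b3) = 7
m(m(b4, b3), b1) = 8
m(m(m(b4, b3), b1), b5) = 16
m(m(m(m(b4, b3), b1), b5), b2) = 15


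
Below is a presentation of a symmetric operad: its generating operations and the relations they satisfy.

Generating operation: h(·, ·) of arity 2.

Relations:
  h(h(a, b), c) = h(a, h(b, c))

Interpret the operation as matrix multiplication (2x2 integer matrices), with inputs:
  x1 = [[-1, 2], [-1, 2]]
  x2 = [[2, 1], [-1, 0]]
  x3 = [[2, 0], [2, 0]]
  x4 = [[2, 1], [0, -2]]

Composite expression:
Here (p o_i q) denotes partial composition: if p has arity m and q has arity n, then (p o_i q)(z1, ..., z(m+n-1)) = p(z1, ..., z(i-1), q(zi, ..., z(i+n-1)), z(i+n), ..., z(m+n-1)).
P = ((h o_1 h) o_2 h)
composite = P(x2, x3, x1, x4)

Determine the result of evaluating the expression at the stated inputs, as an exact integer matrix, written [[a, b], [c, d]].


[[-12, -30], [4, 10]]

h(x3, x1) = [[-2, 4], [-2, 4]]
h(x2, h(x3, x1)) = [[-6, 12], [2, -4]]
h(h(x2, h(x3, x1)), x4) = [[-12, -30], [4, 10]]


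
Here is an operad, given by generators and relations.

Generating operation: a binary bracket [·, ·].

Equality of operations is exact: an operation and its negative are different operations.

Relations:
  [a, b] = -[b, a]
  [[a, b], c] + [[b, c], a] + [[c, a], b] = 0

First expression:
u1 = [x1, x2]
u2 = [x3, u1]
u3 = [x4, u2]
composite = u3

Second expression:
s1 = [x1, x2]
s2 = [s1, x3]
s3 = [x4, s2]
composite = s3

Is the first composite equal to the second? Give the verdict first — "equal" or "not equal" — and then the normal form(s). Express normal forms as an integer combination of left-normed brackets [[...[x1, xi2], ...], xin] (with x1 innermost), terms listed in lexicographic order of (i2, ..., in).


The first expression reduces to [[[x1, x2], x3], x4]
The second expression reduces to -[[[x1, x2], x3], x4]
The normal forms differ: not equal.

not equal; first: [[[x1, x2], x3], x4]; second: -[[[x1, x2], x3], x4]


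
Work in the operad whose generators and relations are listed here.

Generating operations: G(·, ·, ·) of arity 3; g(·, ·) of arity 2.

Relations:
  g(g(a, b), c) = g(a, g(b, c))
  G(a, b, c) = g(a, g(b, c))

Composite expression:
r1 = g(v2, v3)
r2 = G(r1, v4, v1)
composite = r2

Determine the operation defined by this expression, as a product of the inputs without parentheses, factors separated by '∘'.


Key point: G is associative — brackets drop, the v-order remains.
g(v2, v3) unparenthesizes to v2 ∘ v3
G(g(v2, v3), v4, v1) unparenthesizes to v2 ∘ v3 ∘ v4 ∘ v1

v2 ∘ v3 ∘ v4 ∘ v1


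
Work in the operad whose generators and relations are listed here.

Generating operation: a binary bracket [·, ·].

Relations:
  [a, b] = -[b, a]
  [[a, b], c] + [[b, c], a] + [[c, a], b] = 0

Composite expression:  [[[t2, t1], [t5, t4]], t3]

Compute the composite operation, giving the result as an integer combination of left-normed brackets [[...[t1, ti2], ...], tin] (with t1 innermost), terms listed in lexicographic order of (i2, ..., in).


[[[[t1, t2], t4], t5], t3] - [[[[t1, t2], t5], t4], t3]


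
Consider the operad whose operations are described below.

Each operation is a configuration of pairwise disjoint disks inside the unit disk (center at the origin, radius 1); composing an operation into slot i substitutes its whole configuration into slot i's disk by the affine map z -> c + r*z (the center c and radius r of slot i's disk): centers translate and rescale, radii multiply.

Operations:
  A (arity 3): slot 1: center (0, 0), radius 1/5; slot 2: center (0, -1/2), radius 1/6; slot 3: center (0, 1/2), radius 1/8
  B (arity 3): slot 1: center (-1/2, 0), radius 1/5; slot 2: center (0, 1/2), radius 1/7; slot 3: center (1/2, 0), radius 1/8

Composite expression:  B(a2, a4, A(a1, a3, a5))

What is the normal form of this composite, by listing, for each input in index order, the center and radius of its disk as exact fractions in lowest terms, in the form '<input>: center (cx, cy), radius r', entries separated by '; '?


Nesting under B composes maps z -> c + r*z down each a-path.
a2: after 1 affine step, its disk has center (-1/2, 0), radius 1/5
a4: after 1 affine step, its disk has center (0, 1/2), radius 1/7
a1: after 2 affine steps, its disk has center (1/2, 0), radius 1/40
a3: after 2 affine steps, its disk has center (1/2, -1/16), radius 1/48
a5: after 2 affine steps, its disk has center (1/2, 1/16), radius 1/64

a1: center (1/2, 0), radius 1/40; a2: center (-1/2, 0), radius 1/5; a3: center (1/2, -1/16), radius 1/48; a4: center (0, 1/2), radius 1/7; a5: center (1/2, 1/16), radius 1/64


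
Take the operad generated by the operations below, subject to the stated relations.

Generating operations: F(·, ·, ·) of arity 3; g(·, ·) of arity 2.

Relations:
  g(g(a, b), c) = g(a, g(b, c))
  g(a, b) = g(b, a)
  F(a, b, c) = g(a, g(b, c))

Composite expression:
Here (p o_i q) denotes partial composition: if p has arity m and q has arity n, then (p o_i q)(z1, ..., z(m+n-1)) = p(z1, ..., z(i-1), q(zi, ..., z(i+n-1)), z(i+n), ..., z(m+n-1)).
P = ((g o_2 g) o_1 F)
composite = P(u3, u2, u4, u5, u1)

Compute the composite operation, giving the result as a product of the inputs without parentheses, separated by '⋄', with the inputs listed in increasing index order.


Reordering under g is free, so list the u-inputs canonically.
F(u3, u2, u4) spells out as u3 ⋄ u2 ⋄ u4
g(u5, u1) spells out as u5 ⋄ u1
g(F(u3, u2, u4), g(u5, u1)) spells out as u3 ⋄ u2 ⋄ u4 ⋄ u5 ⋄ u1
putting the inputs in ascending order: u1 ⋄ u2 ⋄ u3 ⋄ u4 ⋄ u5

u1 ⋄ u2 ⋄ u3 ⋄ u4 ⋄ u5


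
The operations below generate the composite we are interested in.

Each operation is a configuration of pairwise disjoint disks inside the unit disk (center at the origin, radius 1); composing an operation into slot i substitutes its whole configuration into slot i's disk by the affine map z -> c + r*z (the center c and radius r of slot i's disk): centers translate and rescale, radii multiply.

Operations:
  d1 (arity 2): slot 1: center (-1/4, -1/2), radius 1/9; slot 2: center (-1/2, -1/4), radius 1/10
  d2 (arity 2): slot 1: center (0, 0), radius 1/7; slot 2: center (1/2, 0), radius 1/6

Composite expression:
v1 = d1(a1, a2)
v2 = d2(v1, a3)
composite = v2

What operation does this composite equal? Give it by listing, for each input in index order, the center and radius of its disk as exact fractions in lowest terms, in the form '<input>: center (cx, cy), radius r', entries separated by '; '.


a1: center (-1/28, -1/14), radius 1/63; a2: center (-1/14, -1/28), radius 1/70; a3: center (1/2, 0), radius 1/6

Nesting under d2 composes maps z -> c + r*z down each a-path.
a1: after 2 affine steps, its disk has center (-1/28, -1/14), radius 1/63
a2: after 2 affine steps, its disk has center (-1/14, -1/28), radius 1/70
a3: after 1 affine step, its disk has center (1/2, 0), radius 1/6


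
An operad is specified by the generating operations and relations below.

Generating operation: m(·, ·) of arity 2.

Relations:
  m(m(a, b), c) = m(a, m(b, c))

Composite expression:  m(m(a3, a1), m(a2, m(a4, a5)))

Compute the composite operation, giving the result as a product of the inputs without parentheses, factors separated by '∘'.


a3 ∘ a1 ∘ a2 ∘ a4 ∘ a5

Associativity of m dissolves the nesting; only the a-input order survives.
m(a3, a1) collapses to a3 ∘ a1
m(a4, a5) collapses to a4 ∘ a5
m(a2, m(a4, a5)) collapses to a2 ∘ a4 ∘ a5
m(m(a3, a1), m(a2, m(a4, a5))) collapses to a3 ∘ a1 ∘ a2 ∘ a4 ∘ a5


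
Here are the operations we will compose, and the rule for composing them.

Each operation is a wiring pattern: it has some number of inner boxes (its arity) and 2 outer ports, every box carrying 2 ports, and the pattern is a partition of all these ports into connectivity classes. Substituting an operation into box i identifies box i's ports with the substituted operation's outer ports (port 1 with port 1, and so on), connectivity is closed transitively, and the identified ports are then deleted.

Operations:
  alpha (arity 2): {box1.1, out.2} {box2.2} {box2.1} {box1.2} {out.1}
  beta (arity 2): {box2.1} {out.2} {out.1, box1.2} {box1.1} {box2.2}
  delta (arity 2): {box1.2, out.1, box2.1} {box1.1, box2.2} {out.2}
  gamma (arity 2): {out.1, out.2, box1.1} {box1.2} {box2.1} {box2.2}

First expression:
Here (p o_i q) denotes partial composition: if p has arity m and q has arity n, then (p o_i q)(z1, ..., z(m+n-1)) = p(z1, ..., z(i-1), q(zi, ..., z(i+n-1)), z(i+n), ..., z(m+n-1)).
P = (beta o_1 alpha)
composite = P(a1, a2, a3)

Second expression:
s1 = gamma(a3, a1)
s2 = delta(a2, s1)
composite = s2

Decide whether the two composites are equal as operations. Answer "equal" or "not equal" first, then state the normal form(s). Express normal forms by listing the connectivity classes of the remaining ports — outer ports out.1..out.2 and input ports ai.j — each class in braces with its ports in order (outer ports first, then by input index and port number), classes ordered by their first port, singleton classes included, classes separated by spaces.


not equal: they reduce to {out.1, a1.1} {out.2} {a1.2} {a2.1} {a2.2} {a3.1} {a3.2} and {out.1, a2.1, a2.2, a3.1} {out.2} {a1.1} {a1.2} {a3.2}

Normal form of the first expression: {out.1, a1.1} {out.2} {a1.2} {a2.1} {a2.2} {a3.1} {a3.2}
Normal form of the second expression: {out.1, a2.1, a2.2, a3.1} {out.2} {a1.1} {a1.2} {a3.2}
The normal forms differ: not equal.


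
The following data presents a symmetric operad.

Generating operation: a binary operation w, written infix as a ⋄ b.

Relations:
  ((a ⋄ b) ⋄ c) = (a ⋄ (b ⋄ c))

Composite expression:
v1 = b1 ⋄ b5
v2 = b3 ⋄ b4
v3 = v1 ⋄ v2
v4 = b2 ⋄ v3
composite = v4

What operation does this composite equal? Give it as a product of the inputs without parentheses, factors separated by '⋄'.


b2 ⋄ b1 ⋄ b5 ⋄ b3 ⋄ b4

All parenthesizations of w agree; list the b-inputs left to right.
(b1 ⋄ b5) collapses to b1 ⋄ b5
(b3 ⋄ b4) collapses to b3 ⋄ b4
((b1 ⋄ b5) ⋄ (b3 ⋄ b4)) collapses to b1 ⋄ b5 ⋄ b3 ⋄ b4
(b2 ⋄ ((b1 ⋄ b5) ⋄ (b3 ⋄ b4))) collapses to b2 ⋄ b1 ⋄ b5 ⋄ b3 ⋄ b4


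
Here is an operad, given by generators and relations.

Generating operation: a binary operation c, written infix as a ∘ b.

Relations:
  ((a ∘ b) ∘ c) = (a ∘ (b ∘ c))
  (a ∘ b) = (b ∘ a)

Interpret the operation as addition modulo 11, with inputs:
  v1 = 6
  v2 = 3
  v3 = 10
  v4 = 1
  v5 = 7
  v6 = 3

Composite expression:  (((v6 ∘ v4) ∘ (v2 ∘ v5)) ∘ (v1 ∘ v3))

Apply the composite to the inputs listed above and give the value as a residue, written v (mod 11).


8 (mod 11)

(v6 ∘ v4) = 4
(v2 ∘ v5) = 10
((v6 ∘ v4) ∘ (v2 ∘ v5)) = 3
(v1 ∘ v3) = 5
(((v6 ∘ v4) ∘ (v2 ∘ v5)) ∘ (v1 ∘ v3)) = 8


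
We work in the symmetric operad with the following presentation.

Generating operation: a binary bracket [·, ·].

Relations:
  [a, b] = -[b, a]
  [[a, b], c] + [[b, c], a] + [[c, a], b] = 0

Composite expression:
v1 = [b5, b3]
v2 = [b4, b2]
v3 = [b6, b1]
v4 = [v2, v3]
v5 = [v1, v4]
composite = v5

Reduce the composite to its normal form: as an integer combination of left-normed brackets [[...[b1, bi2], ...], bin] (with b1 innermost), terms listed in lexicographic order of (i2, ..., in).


-[[[[[b1, b6], b2], b4], b3], b5] + [[[[[b1, b6], b2], b4], b5], b3] + [[[[[b1, b6], b4], b2], b3], b5] - [[[[[b1, b6], b4], b2], b5], b3]

Left-normed coefficients sit on the b1-initial expansion words.
Composite bracket: [[b5, b3], [[b4, b2], [b6, b1]]]
Applying ab - ba throughout gives 32 signed words (2^5 = 32).
Words beginning with b1 determine it all:
  the word b1b6b2b4b3b5 carries sign -1 and contributes -[[[[[b1, b6], b2], b4], b3], b5]
  the word b1b6b2b4b5b3 carries sign +1 and contributes +[[[[[b1, b6], b2], b4], b5], b3]
  the word b1b6b4b2b3b5 carries sign +1 and contributes +[[[[[b1, b6], b4], b2], b3], b5]
  the word b1b6b4b2b5b3 carries sign -1 and contributes -[[[[[b1, b6], b4], b2], b5], b3]


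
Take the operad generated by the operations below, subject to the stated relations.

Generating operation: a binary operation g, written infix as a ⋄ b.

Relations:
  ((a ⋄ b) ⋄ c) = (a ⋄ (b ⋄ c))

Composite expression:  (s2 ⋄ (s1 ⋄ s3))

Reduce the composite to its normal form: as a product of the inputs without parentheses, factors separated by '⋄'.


s2 ⋄ s1 ⋄ s3

Under associativity of g, the answer is the s's in reading order.
(s1 ⋄ s3) spells out as s1 ⋄ s3
(s2 ⋄ (s1 ⋄ s3)) spells out as s2 ⋄ s1 ⋄ s3


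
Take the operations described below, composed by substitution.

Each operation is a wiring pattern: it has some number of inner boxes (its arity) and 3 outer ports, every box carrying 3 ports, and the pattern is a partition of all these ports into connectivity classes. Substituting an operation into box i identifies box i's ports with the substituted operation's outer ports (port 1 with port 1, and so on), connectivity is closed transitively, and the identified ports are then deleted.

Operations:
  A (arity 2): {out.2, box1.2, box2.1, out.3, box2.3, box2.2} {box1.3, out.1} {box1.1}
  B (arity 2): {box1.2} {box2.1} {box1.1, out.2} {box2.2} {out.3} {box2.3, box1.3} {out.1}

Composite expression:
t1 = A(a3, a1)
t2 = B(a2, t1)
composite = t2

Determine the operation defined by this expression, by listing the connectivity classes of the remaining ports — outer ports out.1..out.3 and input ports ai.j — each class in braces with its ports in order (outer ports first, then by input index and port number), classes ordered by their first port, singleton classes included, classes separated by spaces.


{out.1} {out.2, a2.1} {out.3} {a1.1, a1.2, a1.3, a2.3, a3.2} {a2.2} {a3.1} {a3.3}

Two ports join when wires chain via B-identified ports.
A over (a3, a1) gives {out.1, a3.3} {out.2, out.3, a1.1, a1.2, a1.3, a3.2} {a3.1}, out.j being that stage's outer ports
B over (a2, a3, a1) gives {out.1} {out.2, a2.1} {out.3} {a1.1, a1.2, a1.3, a2.3, a3.2} {a2.2} {a3.1} {a3.3}, out.j being that stage's outer ports


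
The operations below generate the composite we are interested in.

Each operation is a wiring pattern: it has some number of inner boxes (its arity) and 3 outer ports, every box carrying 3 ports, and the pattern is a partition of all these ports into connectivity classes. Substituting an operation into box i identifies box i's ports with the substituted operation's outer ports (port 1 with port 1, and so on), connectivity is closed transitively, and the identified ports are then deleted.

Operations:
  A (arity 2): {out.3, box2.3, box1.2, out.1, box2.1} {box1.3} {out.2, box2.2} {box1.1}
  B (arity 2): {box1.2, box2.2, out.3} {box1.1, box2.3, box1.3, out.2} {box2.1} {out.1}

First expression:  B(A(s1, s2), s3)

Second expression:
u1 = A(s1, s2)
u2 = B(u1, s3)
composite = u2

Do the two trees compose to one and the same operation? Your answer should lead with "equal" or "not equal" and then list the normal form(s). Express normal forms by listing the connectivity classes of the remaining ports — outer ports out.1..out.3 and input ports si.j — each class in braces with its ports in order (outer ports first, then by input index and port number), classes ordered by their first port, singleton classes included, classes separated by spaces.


Normal form of the first expression: {out.1} {out.2, s1.2, s2.1, s2.3, s3.3} {out.3, s2.2, s3.2} {s1.1} {s1.3} {s3.1}
Normal form of the second expression: {out.1} {out.2, s1.2, s2.1, s2.3, s3.3} {out.3, s2.2, s3.2} {s1.1} {s1.3} {s3.1}
Same normal form: equal.

equal; the common form is {out.1} {out.2, s1.2, s2.1, s2.3, s3.3} {out.3, s2.2, s3.2} {s1.1} {s1.3} {s3.1}


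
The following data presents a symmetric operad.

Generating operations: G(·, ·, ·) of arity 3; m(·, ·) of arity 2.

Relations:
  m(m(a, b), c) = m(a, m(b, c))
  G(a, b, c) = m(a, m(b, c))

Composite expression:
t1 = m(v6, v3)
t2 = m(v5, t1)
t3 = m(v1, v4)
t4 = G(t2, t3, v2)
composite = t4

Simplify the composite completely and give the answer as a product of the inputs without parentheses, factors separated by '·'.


v5 · v6 · v3 · v1 · v4 · v2

Under associativity of G, the answer is the v's in reading order.
m(v6, v3) reduces to v6 · v3
m(v5, m(v6, v3)) reduces to v5 · v6 · v3
m(v1, v4) reduces to v1 · v4
G(m(v5, m(v6, v3)), m(v1, v4), v2) reduces to v5 · v6 · v3 · v1 · v4 · v2


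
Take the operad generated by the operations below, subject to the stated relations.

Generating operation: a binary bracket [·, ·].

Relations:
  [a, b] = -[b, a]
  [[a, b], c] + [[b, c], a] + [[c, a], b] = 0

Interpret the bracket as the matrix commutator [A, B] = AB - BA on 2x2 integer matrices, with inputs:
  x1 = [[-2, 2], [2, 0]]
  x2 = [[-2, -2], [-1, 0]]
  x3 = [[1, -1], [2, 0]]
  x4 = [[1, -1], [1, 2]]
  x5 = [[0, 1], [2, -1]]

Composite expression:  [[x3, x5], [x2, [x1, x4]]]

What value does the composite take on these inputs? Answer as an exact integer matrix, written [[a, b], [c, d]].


[x3, x5] = [[-4, 2], [0, 4]]
[x1, x4] = [[4, 4], [0, -4]]
[x2, [x1, x4]] = [[4, 8], [-8, -4]]
[[x3, x5], [x2, [x1, x4]]] = [[-16, -80], [-64, 16]]

[[-16, -80], [-64, 16]]


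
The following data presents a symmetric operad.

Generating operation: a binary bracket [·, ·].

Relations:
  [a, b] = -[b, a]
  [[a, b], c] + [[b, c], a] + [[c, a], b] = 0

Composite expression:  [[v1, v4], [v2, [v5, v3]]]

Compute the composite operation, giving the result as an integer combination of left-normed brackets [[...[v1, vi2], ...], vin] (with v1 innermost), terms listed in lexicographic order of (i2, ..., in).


-[[[[v1, v4], v2], v3], v5] + [[[[v1, v4], v2], v5], v3] + [[[[v1, v4], v3], v5], v2] - [[[[v1, v4], v5], v3], v2]

Expand each bracket as ab - ba; the v1-initial words give the coefficients.
Composite bracket: [[v1, v4], [v2, [v5, v3]]]
The bracket unfolds into 16 signed words via [a, b] = ab - ba (2^4 = 16).
Keep just the words that open with v1:
  from v1v4v2v3v5, sign -1: term -[[[[v1, v4], v2], v3], v5]
  from v1v4v2v5v3, sign +1: term +[[[[v1, v4], v2], v5], v3]
  from v1v4v3v5v2, sign +1: term +[[[[v1, v4], v3], v5], v2]
  from v1v4v5v3v2, sign -1: term -[[[[v1, v4], v5], v3], v2]


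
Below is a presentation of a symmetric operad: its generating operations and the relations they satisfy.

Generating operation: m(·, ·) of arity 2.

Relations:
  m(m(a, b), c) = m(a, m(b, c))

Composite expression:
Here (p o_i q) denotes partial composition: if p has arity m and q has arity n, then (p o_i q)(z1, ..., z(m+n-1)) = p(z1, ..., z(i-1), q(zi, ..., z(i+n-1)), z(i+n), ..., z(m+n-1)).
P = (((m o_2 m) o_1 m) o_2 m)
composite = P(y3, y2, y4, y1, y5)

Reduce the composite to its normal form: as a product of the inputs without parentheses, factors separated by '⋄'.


y3 ⋄ y2 ⋄ y4 ⋄ y1 ⋄ y5

Key point: m is associative — brackets drop, the y-order remains.
m(y2, y4) flattens to y2 ⋄ y4
m(y3, m(y2, y4)) flattens to y3 ⋄ y2 ⋄ y4
m(y1, y5) flattens to y1 ⋄ y5
m(m(y3, m(y2, y4)), m(y1, y5)) flattens to y3 ⋄ y2 ⋄ y4 ⋄ y1 ⋄ y5


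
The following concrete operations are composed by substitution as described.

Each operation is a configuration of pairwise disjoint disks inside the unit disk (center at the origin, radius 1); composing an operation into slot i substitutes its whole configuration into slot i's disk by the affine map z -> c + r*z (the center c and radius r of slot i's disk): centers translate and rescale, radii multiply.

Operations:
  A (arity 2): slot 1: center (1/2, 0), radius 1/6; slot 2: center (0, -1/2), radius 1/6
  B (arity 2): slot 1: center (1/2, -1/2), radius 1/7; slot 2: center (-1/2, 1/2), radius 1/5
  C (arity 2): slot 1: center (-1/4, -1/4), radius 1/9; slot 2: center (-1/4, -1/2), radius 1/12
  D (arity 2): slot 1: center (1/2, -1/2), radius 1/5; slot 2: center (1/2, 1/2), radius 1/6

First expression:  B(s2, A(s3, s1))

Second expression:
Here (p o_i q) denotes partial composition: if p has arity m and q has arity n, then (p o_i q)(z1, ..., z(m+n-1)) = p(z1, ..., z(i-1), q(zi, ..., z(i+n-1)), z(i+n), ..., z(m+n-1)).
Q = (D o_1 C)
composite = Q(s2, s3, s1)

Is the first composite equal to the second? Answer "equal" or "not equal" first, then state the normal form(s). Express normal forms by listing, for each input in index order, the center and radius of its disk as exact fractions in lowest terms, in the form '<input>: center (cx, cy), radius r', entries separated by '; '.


not equal; the first gives s1: center (-1/2, 2/5), radius 1/30; s2: center (1/2, -1/2), radius 1/7; s3: center (-2/5, 1/2), radius 1/30 and the second s1: center (1/2, 1/2), radius 1/6; s2: center (9/20, -11/20), radius 1/45; s3: center (9/20, -3/5), radius 1/60

The first composite normalizes to s1: center (-1/2, 2/5), radius 1/30; s2: center (1/2, -1/2), radius 1/7; s3: center (-2/5, 1/2), radius 1/30
The second composite normalizes to s1: center (1/2, 1/2), radius 1/6; s2: center (9/20, -11/20), radius 1/45; s3: center (9/20, -3/5), radius 1/60
The normal forms differ: not equal.


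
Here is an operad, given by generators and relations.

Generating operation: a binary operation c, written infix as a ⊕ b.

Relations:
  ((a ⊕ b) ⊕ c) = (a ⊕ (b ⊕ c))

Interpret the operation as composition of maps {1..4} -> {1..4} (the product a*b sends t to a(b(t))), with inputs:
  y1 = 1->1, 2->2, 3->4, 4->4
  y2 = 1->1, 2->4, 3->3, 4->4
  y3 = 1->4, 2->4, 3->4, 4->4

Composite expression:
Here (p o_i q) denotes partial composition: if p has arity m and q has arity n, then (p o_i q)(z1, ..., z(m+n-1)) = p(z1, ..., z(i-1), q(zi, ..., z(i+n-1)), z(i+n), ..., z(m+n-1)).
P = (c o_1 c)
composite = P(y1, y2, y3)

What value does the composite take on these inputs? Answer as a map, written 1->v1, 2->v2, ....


1->4, 2->4, 3->4, 4->4

(y1 ⊕ y2) = 1->1, 2->4, 3->4, 4->4
((y1 ⊕ y2) ⊕ y3) = 1->4, 2->4, 3->4, 4->4


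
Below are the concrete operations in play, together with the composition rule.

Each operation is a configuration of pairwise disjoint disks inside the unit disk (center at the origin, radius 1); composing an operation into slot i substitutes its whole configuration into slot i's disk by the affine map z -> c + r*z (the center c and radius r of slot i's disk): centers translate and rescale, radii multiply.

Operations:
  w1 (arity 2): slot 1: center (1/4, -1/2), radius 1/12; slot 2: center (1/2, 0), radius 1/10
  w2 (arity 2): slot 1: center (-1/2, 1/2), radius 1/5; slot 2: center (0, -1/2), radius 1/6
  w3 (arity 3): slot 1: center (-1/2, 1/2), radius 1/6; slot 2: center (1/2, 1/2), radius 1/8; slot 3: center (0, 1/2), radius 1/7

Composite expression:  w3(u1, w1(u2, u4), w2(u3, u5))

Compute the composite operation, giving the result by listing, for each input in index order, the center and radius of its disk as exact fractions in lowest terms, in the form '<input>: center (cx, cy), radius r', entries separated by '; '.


u1: center (-1/2, 1/2), radius 1/6; u2: center (17/32, 7/16), radius 1/96; u3: center (-1/14, 4/7), radius 1/35; u4: center (9/16, 1/2), radius 1/80; u5: center (0, 3/7), radius 1/42

Follow each u-input down from w3: c' goes to c + r*c', radius to r*r'.
u1 passes through 1 substitution, ending at center (-1/2, 1/2), radius 1/6
u2 passes through 2 substitutions, ending at center (17/32, 7/16), radius 1/96
u4 passes through 2 substitutions, ending at center (9/16, 1/2), radius 1/80
u3 passes through 2 substitutions, ending at center (-1/14, 4/7), radius 1/35
u5 passes through 2 substitutions, ending at center (0, 3/7), radius 1/42


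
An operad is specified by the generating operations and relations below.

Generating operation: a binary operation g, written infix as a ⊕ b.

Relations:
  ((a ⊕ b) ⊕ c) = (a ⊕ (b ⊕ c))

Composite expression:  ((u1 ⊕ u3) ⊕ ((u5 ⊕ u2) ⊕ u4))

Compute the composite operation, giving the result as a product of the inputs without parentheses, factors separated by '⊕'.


u1 ⊕ u3 ⊕ u5 ⊕ u2 ⊕ u4


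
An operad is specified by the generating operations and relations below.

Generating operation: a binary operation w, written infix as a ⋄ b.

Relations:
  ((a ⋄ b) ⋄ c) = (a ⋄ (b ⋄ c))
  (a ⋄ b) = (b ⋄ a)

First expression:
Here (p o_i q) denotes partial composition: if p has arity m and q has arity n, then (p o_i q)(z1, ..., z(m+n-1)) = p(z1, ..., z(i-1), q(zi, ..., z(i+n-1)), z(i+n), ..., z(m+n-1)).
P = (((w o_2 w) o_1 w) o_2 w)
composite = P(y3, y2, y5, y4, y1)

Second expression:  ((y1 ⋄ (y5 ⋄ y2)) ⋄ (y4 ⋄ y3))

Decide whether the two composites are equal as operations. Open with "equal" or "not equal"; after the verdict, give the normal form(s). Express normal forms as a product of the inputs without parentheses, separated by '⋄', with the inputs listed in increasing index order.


equal: each reduces to y1 ⋄ y2 ⋄ y3 ⋄ y4 ⋄ y5

The first expression reduces to y1 ⋄ y2 ⋄ y3 ⋄ y4 ⋄ y5
The second expression reduces to y1 ⋄ y2 ⋄ y3 ⋄ y4 ⋄ y5
One common form — equal.


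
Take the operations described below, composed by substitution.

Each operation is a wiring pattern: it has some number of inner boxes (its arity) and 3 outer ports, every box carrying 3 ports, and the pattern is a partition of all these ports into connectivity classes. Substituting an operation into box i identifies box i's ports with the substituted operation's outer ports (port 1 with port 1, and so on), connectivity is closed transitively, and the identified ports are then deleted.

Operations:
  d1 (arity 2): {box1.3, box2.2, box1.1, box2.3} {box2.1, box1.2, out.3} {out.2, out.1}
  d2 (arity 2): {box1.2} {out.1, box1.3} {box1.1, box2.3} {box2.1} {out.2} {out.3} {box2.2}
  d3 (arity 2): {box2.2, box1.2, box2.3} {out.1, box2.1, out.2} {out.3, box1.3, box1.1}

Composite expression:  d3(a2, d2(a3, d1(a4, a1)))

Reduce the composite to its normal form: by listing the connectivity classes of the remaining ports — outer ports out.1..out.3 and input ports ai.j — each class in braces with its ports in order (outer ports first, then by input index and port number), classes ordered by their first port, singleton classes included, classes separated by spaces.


Reachability decides: close wires over d3-identified ports.
the subtree at d1 composes to {out.1, out.2} {out.3, a1.1, a4.2} {a1.2, a1.3, a4.1, a4.3} on (a4, a1); out.j = own outer ports
the subtree at d2 composes to {out.1, a3.3} {out.2} {out.3} {a1.1, a3.1, a4.2} {a1.2, a1.3, a4.1, a4.3} {a3.2} on (a3, a4, a1); out.j = own outer ports
the subtree at d3 composes to {out.1, out.2, a3.3} {out.3, a2.1, a2.3} {a1.1, a3.1, a4.2} {a1.2, a1.3, a4.1, a4.3} {a2.2} {a3.2} on (a2, a3, a4, a1); out.j = own outer ports

{out.1, out.2, a3.3} {out.3, a2.1, a2.3} {a1.1, a3.1, a4.2} {a1.2, a1.3, a4.1, a4.3} {a2.2} {a3.2}
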